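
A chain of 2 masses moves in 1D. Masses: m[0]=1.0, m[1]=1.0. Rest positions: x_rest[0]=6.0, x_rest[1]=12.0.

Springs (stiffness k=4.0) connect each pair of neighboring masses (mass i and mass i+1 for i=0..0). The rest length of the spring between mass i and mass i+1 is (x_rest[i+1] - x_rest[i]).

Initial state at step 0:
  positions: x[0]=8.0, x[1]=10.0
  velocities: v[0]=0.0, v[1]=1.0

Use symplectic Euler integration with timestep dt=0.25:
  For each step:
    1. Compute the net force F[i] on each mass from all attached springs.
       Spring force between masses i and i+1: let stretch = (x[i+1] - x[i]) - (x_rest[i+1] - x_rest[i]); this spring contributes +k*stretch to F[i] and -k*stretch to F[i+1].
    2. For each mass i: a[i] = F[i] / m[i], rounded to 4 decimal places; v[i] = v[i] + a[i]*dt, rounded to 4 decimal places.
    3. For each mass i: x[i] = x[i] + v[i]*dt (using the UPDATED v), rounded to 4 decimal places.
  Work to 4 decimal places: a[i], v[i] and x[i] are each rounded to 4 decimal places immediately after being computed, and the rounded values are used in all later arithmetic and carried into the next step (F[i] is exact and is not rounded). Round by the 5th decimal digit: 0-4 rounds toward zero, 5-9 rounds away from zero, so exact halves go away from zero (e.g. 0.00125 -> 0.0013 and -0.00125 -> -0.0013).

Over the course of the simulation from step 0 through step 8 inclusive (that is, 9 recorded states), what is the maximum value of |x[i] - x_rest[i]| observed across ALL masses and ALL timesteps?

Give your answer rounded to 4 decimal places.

Step 0: x=[8.0000 10.0000] v=[0.0000 1.0000]
Step 1: x=[7.0000 11.2500] v=[-4.0000 5.0000]
Step 2: x=[5.5625 12.9375] v=[-5.7500 6.7500]
Step 3: x=[4.4688 14.2813] v=[-4.3750 5.3750]
Step 4: x=[4.3282 14.6719] v=[-0.5625 1.5625]
Step 5: x=[5.2735 13.9766] v=[3.7812 -2.7812]
Step 6: x=[6.8946 12.6055] v=[6.4843 -5.4843]
Step 7: x=[8.4434 11.3067] v=[6.1952 -5.1952]
Step 8: x=[9.2080 10.7921] v=[3.0585 -2.0585]
Max displacement = 3.2080

Answer: 3.2080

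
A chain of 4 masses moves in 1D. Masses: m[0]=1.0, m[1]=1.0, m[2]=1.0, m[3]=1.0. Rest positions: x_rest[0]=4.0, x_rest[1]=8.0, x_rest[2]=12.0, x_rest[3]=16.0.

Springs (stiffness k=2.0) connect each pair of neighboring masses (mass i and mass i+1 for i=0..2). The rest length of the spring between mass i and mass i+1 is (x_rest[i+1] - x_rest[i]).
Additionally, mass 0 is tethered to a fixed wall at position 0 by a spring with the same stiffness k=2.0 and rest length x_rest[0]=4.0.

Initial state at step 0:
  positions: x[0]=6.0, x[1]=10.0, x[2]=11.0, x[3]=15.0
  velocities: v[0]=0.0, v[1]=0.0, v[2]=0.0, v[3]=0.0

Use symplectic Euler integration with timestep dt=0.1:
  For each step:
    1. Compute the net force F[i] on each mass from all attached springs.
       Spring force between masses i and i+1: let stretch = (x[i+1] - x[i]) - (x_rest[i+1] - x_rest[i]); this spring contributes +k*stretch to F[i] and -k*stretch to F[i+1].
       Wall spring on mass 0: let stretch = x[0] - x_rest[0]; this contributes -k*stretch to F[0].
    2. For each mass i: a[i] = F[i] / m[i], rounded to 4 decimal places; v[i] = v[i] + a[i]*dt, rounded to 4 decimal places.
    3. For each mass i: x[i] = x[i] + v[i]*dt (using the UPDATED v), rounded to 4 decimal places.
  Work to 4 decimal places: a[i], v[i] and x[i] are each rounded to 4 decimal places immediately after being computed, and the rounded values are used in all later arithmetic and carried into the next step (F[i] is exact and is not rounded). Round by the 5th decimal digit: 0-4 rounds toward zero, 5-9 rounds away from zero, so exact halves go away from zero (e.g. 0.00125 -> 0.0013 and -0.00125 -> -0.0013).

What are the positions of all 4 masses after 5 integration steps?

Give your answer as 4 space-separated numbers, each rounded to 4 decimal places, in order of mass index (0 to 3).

Answer: 5.4150 9.1932 11.7801 15.0393

Derivation:
Step 0: x=[6.0000 10.0000 11.0000 15.0000] v=[0.0000 0.0000 0.0000 0.0000]
Step 1: x=[5.9600 9.9400 11.0600 15.0000] v=[-0.4000 -0.6000 0.6000 0.0000]
Step 2: x=[5.8804 9.8228 11.1764 15.0012] v=[-0.7960 -1.1720 1.1640 0.0120]
Step 3: x=[5.7620 9.6538 11.3422 15.0059] v=[-1.1836 -1.6898 1.6582 0.0470]
Step 4: x=[5.6062 9.4408 11.5475 15.0173] v=[-1.5576 -2.1305 2.0533 0.1143]
Step 5: x=[5.4150 9.1932 11.7801 15.0393] v=[-1.9119 -2.4761 2.3259 0.2203]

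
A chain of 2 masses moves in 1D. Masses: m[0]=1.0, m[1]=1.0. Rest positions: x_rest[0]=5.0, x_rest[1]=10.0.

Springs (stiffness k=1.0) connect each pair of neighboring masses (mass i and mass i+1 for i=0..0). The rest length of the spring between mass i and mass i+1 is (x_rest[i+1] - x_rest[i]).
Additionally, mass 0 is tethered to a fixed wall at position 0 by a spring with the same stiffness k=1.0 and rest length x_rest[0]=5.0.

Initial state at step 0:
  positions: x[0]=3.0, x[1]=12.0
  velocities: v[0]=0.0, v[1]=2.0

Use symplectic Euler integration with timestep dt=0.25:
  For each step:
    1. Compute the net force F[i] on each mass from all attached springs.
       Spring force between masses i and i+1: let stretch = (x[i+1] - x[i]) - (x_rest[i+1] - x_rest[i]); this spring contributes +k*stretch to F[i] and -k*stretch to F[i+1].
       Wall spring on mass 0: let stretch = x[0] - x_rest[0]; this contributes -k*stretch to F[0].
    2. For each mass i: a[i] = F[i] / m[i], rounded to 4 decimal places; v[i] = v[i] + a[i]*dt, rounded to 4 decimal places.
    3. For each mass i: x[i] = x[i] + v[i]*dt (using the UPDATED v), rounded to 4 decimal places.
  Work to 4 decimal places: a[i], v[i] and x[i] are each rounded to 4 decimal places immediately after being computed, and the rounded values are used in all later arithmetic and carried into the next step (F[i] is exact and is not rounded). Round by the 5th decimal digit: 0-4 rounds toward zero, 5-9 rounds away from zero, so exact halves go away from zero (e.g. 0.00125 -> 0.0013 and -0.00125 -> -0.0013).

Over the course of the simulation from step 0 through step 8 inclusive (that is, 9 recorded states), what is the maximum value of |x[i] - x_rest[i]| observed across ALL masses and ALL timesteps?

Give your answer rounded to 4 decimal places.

Step 0: x=[3.0000 12.0000] v=[0.0000 2.0000]
Step 1: x=[3.3750 12.2500] v=[1.5000 1.0000]
Step 2: x=[4.0938 12.2578] v=[2.8750 0.0313]
Step 3: x=[5.0670 12.0679] v=[3.8926 -0.7597]
Step 4: x=[6.1610 11.7529] v=[4.3761 -1.2599]
Step 5: x=[7.2195 11.4009] v=[4.2338 -1.4079]
Step 6: x=[8.0881 11.1001] v=[3.4743 -1.2033]
Step 7: x=[8.6394 10.9235] v=[2.2053 -0.7063]
Step 8: x=[8.7935 10.9167] v=[0.6165 -0.0273]
Max displacement = 3.7935

Answer: 3.7935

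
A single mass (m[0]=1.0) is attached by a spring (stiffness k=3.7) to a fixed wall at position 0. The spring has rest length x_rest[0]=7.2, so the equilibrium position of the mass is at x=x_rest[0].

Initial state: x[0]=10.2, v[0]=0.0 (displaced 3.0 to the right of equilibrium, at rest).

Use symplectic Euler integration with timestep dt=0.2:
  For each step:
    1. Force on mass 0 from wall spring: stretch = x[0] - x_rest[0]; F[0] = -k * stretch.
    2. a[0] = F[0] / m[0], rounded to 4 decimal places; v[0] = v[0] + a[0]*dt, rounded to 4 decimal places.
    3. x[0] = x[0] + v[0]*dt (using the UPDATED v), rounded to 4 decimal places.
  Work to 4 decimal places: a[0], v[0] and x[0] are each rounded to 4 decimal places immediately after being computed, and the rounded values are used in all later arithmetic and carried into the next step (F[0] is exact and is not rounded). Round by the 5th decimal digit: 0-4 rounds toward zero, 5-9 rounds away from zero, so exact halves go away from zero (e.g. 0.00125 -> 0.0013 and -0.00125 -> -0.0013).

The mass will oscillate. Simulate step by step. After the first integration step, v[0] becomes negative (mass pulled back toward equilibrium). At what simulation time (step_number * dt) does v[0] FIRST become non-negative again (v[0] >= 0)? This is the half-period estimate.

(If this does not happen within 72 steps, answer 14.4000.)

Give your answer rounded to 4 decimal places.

Answer: 1.8000

Derivation:
Step 0: x=[10.2000] v=[0.0000]
Step 1: x=[9.7560] v=[-2.2200]
Step 2: x=[8.9337] v=[-4.1114]
Step 3: x=[7.8548] v=[-5.3943]
Step 4: x=[6.6790] v=[-5.8789]
Step 5: x=[5.5803] v=[-5.4934]
Step 6: x=[4.7213] v=[-4.2948]
Step 7: x=[4.2292] v=[-2.4606]
Step 8: x=[4.1768] v=[-0.2622]
Step 9: x=[4.5718] v=[1.9750]
First v>=0 after going negative at step 9, time=1.8000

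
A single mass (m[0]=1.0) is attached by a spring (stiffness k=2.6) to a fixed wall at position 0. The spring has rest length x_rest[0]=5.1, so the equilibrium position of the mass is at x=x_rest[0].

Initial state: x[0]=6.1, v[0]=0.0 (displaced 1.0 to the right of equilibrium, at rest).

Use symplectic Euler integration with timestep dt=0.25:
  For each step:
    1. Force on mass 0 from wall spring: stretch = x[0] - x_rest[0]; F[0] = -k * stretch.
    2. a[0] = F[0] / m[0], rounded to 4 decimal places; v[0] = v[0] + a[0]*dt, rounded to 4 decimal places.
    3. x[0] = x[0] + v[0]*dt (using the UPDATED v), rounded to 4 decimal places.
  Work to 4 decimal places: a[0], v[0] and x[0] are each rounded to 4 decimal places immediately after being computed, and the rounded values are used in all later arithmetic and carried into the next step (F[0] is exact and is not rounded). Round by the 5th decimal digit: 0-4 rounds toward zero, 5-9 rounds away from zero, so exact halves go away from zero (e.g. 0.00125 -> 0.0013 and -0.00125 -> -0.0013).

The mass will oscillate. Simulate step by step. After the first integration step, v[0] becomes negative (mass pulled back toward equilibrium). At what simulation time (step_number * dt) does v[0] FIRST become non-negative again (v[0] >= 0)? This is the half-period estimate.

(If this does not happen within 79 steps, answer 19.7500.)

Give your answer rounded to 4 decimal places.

Answer: 2.0000

Derivation:
Step 0: x=[6.1000] v=[0.0000]
Step 1: x=[5.9375] v=[-0.6500]
Step 2: x=[5.6389] v=[-1.1944]
Step 3: x=[5.2527] v=[-1.5447]
Step 4: x=[4.8417] v=[-1.6440]
Step 5: x=[4.4727] v=[-1.4761]
Step 6: x=[4.2056] v=[-1.0684]
Step 7: x=[4.0838] v=[-0.4871]
Step 8: x=[4.1272] v=[0.1734]
First v>=0 after going negative at step 8, time=2.0000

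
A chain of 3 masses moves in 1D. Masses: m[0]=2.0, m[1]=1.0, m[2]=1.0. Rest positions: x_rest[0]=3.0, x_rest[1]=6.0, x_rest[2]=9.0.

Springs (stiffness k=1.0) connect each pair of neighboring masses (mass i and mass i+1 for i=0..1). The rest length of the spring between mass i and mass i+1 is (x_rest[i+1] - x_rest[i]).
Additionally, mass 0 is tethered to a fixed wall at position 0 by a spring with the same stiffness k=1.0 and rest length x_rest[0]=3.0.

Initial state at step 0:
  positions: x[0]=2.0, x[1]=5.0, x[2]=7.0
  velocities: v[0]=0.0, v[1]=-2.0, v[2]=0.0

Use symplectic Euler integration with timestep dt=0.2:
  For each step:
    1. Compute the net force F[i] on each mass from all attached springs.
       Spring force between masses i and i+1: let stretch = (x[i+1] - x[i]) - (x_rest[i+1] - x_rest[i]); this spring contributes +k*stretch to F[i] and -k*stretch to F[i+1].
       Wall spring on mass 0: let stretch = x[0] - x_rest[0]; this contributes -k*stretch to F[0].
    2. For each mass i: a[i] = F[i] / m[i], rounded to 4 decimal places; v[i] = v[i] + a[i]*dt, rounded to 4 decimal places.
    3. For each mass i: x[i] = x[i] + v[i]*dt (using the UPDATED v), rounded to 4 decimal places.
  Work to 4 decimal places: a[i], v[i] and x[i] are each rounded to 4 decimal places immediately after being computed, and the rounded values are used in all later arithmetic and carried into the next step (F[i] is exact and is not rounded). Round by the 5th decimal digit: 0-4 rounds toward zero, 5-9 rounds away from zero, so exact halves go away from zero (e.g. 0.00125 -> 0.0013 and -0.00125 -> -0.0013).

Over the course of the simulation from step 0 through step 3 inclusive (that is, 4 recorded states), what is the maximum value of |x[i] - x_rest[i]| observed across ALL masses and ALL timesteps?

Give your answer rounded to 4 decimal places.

Answer: 2.2882

Derivation:
Step 0: x=[2.0000 5.0000 7.0000] v=[0.0000 -2.0000 0.0000]
Step 1: x=[2.0200 4.5600 7.0400] v=[0.1000 -2.2000 0.2000]
Step 2: x=[2.0504 4.1176 7.1008] v=[0.1520 -2.2120 0.3040]
Step 3: x=[2.0811 3.7118 7.1623] v=[0.1537 -2.0288 0.3074]
Max displacement = 2.2882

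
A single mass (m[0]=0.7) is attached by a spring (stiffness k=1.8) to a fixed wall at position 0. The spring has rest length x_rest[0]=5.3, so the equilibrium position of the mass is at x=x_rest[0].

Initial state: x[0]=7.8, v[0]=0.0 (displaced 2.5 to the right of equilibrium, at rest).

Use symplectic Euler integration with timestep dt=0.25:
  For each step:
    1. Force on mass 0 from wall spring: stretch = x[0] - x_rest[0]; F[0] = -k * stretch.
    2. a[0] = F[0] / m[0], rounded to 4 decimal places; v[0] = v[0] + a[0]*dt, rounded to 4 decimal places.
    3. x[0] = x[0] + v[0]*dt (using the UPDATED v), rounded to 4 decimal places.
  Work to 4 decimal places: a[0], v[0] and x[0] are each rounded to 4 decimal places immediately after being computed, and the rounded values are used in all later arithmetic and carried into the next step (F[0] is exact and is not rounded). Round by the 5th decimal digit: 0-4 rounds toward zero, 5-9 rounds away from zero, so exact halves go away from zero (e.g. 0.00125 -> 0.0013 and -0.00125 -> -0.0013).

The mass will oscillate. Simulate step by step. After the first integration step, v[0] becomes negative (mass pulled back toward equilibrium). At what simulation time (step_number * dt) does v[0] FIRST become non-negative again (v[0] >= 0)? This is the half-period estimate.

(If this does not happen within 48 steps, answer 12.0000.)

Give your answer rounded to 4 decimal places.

Step 0: x=[7.8000] v=[0.0000]
Step 1: x=[7.3982] v=[-1.6072]
Step 2: x=[6.6592] v=[-2.9561]
Step 3: x=[5.7017] v=[-3.8299]
Step 4: x=[4.6797] v=[-4.0881]
Step 5: x=[3.7574] v=[-3.6893]
Step 6: x=[3.0830] v=[-2.6976]
Step 7: x=[2.7649] v=[-1.2724]
Step 8: x=[2.8542] v=[0.3573]
First v>=0 after going negative at step 8, time=2.0000

Answer: 2.0000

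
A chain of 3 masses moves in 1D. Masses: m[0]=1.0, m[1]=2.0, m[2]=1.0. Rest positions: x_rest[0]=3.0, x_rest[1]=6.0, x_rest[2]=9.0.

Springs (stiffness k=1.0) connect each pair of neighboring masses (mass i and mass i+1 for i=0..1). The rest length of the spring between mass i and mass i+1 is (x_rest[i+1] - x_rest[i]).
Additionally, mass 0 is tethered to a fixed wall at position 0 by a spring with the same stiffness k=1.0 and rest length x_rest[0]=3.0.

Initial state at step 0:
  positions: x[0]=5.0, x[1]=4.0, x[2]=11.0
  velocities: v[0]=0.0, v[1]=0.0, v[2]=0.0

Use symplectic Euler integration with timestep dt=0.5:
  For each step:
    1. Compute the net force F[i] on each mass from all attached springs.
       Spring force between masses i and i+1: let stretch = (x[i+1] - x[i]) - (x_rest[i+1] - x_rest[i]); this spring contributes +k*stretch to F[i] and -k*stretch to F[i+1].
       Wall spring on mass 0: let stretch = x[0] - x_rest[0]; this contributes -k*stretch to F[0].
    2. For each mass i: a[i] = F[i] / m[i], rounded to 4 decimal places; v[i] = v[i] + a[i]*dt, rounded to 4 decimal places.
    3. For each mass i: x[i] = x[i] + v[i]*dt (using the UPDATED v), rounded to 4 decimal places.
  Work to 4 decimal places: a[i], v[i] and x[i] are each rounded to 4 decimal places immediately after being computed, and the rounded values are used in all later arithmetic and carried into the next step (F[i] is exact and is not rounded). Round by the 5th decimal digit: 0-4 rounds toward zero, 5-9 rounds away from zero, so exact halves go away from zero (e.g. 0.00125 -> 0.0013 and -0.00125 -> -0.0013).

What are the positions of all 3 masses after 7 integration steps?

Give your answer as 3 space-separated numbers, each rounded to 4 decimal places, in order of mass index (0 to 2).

Answer: 6.2680 4.6864 9.6704

Derivation:
Step 0: x=[5.0000 4.0000 11.0000] v=[0.0000 0.0000 0.0000]
Step 1: x=[3.5000 5.0000 10.0000] v=[-3.0000 2.0000 -2.0000]
Step 2: x=[1.5000 6.4375 8.5000] v=[-4.0000 2.8750 -3.0000]
Step 3: x=[0.3594 7.5157 7.2344] v=[-2.2813 2.1563 -2.5313]
Step 4: x=[0.9180 7.6642 6.7891] v=[1.1172 0.2969 -0.8907]
Step 5: x=[2.9337 6.8600 7.3126] v=[4.0313 -1.6085 1.0469]
Step 6: x=[5.1975 5.6215 8.4729] v=[4.5276 -2.4770 2.3206]
Step 7: x=[6.2680 4.6864 9.6704] v=[2.1409 -1.8702 2.3949]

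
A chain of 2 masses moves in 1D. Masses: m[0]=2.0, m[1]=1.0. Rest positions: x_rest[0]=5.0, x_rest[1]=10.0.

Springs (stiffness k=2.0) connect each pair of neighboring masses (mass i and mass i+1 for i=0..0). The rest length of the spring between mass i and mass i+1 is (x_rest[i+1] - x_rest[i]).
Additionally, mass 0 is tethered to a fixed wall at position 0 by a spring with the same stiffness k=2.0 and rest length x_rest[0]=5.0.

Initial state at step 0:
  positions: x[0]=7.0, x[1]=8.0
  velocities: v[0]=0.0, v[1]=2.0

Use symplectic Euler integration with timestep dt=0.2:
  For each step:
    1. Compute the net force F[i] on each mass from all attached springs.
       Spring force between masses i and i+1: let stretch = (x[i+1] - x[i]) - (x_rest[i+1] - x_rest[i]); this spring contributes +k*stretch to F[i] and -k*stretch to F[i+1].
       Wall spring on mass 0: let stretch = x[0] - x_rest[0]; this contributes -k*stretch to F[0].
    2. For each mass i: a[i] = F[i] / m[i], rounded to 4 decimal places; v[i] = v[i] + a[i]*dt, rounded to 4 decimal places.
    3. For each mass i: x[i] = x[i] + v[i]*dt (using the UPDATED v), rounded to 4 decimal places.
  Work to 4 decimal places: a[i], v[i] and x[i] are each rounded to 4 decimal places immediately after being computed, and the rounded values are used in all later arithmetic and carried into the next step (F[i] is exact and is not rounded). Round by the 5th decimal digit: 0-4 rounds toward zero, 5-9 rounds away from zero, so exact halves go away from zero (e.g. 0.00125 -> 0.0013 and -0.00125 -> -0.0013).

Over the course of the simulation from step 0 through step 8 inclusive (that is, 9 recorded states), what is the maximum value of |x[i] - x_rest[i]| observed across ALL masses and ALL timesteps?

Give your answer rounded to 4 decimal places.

Step 0: x=[7.0000 8.0000] v=[0.0000 2.0000]
Step 1: x=[6.7600 8.7200] v=[-1.2000 3.6000]
Step 2: x=[6.3280 9.6832] v=[-2.1600 4.8160]
Step 3: x=[5.7771 10.7780] v=[-2.7546 5.4739]
Step 4: x=[5.1951 11.8727] v=[-2.9098 5.4735]
Step 5: x=[4.6724 12.8332] v=[-2.6133 4.8025]
Step 6: x=[4.2893 13.5408] v=[-1.9156 3.5382]
Step 7: x=[4.1047 13.9083] v=[-0.9232 1.8376]
Step 8: x=[4.1480 13.8915] v=[0.2166 -0.0838]
Max displacement = 3.9083

Answer: 3.9083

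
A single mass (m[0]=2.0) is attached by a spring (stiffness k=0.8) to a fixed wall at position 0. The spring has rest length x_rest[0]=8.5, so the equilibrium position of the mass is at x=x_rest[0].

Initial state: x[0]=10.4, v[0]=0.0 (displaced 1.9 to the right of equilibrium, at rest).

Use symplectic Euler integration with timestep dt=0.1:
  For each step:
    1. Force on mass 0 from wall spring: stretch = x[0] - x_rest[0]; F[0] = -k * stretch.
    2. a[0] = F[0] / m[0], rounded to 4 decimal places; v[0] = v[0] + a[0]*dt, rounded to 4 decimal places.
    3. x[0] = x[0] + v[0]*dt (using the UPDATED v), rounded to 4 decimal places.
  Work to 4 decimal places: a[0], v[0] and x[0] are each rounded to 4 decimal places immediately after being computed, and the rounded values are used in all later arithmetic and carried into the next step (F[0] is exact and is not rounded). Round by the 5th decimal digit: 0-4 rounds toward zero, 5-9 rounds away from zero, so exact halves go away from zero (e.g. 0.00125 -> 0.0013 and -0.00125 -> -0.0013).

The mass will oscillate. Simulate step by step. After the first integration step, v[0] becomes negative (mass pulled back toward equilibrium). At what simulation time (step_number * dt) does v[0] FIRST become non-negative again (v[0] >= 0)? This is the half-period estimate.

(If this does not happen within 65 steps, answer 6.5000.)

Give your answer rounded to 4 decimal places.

Step 0: x=[10.4000] v=[0.0000]
Step 1: x=[10.3924] v=[-0.0760]
Step 2: x=[10.3772] v=[-0.1517]
Step 3: x=[10.3545] v=[-0.2268]
Step 4: x=[10.3244] v=[-0.3010]
Step 5: x=[10.2870] v=[-0.3740]
Step 6: x=[10.2425] v=[-0.4455]
Step 7: x=[10.1910] v=[-0.5152]
Step 8: x=[10.1327] v=[-0.5828]
Step 9: x=[10.0679] v=[-0.6481]
Step 10: x=[9.9968] v=[-0.7108]
Step 11: x=[9.9197] v=[-0.7707]
Step 12: x=[9.8370] v=[-0.8275]
Step 13: x=[9.7489] v=[-0.8810]
Step 14: x=[9.6558] v=[-0.9310]
Step 15: x=[9.5581] v=[-0.9772]
Step 16: x=[9.4562] v=[-1.0195]
Step 17: x=[9.3504] v=[-1.0578]
Step 18: x=[9.2412] v=[-1.0918]
Step 19: x=[9.1291] v=[-1.1215]
Step 20: x=[9.0144] v=[-1.1467]
Step 21: x=[8.8977] v=[-1.1673]
Step 22: x=[8.7794] v=[-1.1832]
Step 23: x=[8.6600] v=[-1.1944]
Step 24: x=[8.5399] v=[-1.2008]
Step 25: x=[8.4197] v=[-1.2024]
Step 26: x=[8.2998] v=[-1.1992]
Step 27: x=[8.1807] v=[-1.1912]
Step 28: x=[8.0629] v=[-1.1784]
Step 29: x=[7.9468] v=[-1.1609]
Step 30: x=[7.8329] v=[-1.1388]
Step 31: x=[7.7217] v=[-1.1121]
Step 32: x=[7.6136] v=[-1.0810]
Step 33: x=[7.5091] v=[-1.0455]
Step 34: x=[7.4085] v=[-1.0059]
Step 35: x=[7.3123] v=[-0.9622]
Step 36: x=[7.2208] v=[-0.9147]
Step 37: x=[7.1345] v=[-0.8635]
Step 38: x=[7.0536] v=[-0.8089]
Step 39: x=[6.9785] v=[-0.7510]
Step 40: x=[6.9095] v=[-0.6901]
Step 41: x=[6.8469] v=[-0.6265]
Step 42: x=[6.7909] v=[-0.5604]
Step 43: x=[6.7417] v=[-0.4920]
Step 44: x=[6.6995] v=[-0.4217]
Step 45: x=[6.6645] v=[-0.3497]
Step 46: x=[6.6369] v=[-0.2763]
Step 47: x=[6.6167] v=[-0.2018]
Step 48: x=[6.6041] v=[-0.1265]
Step 49: x=[6.5990] v=[-0.0507]
Step 50: x=[6.6015] v=[0.0253]
First v>=0 after going negative at step 50, time=5.0000

Answer: 5.0000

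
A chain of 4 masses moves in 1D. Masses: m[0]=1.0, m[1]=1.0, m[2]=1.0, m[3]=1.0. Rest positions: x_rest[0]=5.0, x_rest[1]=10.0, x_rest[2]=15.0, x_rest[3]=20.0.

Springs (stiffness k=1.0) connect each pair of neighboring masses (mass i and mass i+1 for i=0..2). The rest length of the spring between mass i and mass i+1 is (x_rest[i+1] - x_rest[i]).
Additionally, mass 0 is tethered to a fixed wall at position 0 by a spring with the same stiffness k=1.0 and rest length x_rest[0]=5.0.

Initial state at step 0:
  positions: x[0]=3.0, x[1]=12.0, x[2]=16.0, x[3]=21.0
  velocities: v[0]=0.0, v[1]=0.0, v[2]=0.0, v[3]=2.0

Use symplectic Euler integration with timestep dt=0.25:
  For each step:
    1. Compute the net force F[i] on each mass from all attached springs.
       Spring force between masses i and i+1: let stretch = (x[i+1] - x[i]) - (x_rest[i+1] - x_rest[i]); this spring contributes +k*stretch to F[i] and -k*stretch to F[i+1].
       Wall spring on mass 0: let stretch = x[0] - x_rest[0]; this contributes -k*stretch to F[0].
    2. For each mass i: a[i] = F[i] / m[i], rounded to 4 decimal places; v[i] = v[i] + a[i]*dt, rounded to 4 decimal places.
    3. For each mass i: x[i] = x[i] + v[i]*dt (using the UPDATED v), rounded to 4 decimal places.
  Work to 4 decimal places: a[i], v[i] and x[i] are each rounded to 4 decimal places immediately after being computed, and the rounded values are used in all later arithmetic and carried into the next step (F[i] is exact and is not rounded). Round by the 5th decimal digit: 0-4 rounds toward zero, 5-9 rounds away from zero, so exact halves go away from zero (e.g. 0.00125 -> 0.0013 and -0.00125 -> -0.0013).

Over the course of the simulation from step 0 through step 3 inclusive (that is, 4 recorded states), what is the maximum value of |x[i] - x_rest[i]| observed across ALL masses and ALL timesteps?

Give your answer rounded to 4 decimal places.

Answer: 2.3965

Derivation:
Step 0: x=[3.0000 12.0000 16.0000 21.0000] v=[0.0000 0.0000 0.0000 2.0000]
Step 1: x=[3.3750 11.6875 16.0625 21.5000] v=[1.5000 -1.2500 0.2500 2.0000]
Step 2: x=[4.0586 11.1289 16.1914 21.9727] v=[2.7344 -2.2344 0.5156 1.8906]
Step 3: x=[4.9304 10.4448 16.3652 22.3965] v=[3.4873 -2.7364 0.6953 1.6953]
Max displacement = 2.3965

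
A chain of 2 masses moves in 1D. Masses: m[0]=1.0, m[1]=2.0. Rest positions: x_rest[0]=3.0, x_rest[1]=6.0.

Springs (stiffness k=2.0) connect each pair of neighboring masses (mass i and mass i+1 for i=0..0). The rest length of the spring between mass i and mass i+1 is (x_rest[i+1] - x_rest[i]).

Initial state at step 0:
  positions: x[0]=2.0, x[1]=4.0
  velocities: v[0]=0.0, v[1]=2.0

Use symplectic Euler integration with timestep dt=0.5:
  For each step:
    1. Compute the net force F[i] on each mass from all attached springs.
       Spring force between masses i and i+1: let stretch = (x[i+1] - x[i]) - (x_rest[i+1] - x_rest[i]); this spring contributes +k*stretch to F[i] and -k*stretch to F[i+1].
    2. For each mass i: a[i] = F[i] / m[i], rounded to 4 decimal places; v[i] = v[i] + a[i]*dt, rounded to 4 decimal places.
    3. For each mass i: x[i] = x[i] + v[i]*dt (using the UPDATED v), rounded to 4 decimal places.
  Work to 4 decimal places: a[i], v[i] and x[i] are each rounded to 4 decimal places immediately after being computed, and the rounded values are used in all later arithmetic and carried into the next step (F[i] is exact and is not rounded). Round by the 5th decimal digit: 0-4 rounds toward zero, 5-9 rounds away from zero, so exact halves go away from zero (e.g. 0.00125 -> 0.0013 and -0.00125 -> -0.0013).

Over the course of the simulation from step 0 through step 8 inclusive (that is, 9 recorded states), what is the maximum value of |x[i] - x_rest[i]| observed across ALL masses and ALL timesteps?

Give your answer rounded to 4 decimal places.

Answer: 3.9085

Derivation:
Step 0: x=[2.0000 4.0000] v=[0.0000 2.0000]
Step 1: x=[1.5000 5.2500] v=[-1.0000 2.5000]
Step 2: x=[1.3750 6.3125] v=[-0.2500 2.1250]
Step 3: x=[2.2188 6.8907] v=[1.6875 1.1563]
Step 4: x=[3.8985 7.0509] v=[3.3594 0.3204]
Step 5: x=[5.6544 7.1730] v=[3.5118 0.2442]
Step 6: x=[6.6696 7.6655] v=[2.0304 0.9849]
Step 7: x=[6.6828 8.6590] v=[0.0263 1.9870]
Step 8: x=[6.1841 9.9085] v=[-0.9975 2.4989]
Max displacement = 3.9085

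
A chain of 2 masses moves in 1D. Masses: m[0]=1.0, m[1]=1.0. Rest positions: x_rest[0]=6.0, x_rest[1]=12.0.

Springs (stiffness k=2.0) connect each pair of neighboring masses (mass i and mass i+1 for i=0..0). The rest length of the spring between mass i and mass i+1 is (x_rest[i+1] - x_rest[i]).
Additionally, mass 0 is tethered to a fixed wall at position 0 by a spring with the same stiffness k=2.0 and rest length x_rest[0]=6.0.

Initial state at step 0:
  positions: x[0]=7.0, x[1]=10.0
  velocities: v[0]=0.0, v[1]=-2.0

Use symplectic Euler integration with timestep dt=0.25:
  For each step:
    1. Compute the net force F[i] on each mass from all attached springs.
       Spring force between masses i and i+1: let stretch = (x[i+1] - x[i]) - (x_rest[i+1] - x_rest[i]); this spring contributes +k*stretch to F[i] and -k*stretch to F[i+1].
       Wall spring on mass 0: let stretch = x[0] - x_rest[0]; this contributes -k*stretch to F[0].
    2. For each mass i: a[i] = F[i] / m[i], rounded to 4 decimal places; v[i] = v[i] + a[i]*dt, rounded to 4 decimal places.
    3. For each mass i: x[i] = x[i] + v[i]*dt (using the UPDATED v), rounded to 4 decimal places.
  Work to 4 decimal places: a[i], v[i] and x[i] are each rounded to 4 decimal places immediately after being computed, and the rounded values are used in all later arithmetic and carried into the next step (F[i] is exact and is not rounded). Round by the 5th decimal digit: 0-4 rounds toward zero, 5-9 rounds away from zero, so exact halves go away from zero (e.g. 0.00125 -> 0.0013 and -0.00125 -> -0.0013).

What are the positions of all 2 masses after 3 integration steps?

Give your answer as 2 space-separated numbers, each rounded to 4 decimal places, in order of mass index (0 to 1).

Answer: 4.5762 10.4727

Derivation:
Step 0: x=[7.0000 10.0000] v=[0.0000 -2.0000]
Step 1: x=[6.5000 9.8750] v=[-2.0000 -0.5000]
Step 2: x=[5.6094 10.0781] v=[-3.5625 0.8125]
Step 3: x=[4.5762 10.4727] v=[-4.1329 1.5782]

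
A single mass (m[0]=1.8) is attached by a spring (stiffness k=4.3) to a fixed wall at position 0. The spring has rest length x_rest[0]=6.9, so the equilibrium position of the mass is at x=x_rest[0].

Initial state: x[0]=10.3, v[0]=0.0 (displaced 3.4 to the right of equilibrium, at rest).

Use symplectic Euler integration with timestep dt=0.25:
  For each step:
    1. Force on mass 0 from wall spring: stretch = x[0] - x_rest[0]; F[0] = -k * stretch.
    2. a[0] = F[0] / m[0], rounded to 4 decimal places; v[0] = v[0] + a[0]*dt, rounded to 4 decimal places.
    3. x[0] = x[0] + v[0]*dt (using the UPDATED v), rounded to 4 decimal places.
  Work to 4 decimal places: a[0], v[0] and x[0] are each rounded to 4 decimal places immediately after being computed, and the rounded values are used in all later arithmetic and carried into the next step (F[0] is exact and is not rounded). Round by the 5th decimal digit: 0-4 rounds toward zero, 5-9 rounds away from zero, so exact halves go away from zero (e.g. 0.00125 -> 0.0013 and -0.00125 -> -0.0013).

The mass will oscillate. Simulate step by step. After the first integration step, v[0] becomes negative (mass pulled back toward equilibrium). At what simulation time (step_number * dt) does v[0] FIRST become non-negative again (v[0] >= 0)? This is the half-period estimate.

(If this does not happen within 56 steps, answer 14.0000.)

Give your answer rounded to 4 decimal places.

Answer: 2.2500

Derivation:
Step 0: x=[10.3000] v=[0.0000]
Step 1: x=[9.7924] v=[-2.0306]
Step 2: x=[8.8529] v=[-3.7580]
Step 3: x=[7.6218] v=[-4.9243]
Step 4: x=[6.2830] v=[-5.3554]
Step 5: x=[5.0363] v=[-4.9869]
Step 6: x=[4.0678] v=[-3.8739]
Step 7: x=[3.5222] v=[-2.1825]
Step 8: x=[3.4809] v=[-0.1652]
Step 9: x=[3.9501] v=[1.8768]
First v>=0 after going negative at step 9, time=2.2500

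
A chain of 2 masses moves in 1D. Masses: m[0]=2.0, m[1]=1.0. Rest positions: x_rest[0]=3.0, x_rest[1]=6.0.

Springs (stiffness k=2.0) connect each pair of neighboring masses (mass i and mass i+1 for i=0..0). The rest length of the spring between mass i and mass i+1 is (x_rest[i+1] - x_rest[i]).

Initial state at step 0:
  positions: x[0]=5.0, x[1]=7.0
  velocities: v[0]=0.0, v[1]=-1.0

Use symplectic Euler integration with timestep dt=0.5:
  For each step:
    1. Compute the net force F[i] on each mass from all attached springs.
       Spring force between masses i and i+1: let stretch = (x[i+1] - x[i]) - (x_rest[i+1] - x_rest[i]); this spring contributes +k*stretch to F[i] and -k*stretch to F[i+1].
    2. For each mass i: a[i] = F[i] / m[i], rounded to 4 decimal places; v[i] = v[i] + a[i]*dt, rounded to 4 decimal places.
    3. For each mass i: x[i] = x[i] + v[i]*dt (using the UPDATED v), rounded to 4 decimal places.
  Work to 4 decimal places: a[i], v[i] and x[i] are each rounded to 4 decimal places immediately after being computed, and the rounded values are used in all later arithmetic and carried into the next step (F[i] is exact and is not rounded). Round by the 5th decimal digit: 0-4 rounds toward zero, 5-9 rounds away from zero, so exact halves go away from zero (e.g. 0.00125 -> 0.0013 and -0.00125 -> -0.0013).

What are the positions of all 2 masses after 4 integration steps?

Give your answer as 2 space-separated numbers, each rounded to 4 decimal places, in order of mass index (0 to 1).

Answer: 3.6758 7.6485

Derivation:
Step 0: x=[5.0000 7.0000] v=[0.0000 -1.0000]
Step 1: x=[4.7500 7.0000] v=[-0.5000 0.0000]
Step 2: x=[4.3125 7.3750] v=[-0.8750 0.7500]
Step 3: x=[3.8906 7.7188] v=[-0.8438 0.6875]
Step 4: x=[3.6758 7.6485] v=[-0.4297 -0.1407]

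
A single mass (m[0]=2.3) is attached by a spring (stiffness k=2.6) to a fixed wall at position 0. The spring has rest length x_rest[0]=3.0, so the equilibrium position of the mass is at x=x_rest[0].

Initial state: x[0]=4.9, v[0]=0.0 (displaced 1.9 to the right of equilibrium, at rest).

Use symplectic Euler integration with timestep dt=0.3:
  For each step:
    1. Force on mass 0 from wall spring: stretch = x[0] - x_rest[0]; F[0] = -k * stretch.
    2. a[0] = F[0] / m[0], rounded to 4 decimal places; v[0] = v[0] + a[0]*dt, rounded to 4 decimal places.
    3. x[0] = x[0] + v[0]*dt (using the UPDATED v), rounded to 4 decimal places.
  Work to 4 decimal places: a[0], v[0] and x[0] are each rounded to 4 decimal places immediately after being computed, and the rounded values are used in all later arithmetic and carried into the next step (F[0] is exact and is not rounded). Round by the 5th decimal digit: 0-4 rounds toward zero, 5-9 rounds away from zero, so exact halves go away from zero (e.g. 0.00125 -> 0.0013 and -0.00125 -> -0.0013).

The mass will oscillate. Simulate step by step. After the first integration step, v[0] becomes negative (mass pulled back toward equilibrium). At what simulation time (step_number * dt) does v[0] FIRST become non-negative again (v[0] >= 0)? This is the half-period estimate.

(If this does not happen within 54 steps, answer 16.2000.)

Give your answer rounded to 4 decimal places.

Answer: 3.0000

Derivation:
Step 0: x=[4.9000] v=[0.0000]
Step 1: x=[4.7067] v=[-0.6443]
Step 2: x=[4.3398] v=[-1.2231]
Step 3: x=[3.8366] v=[-1.6775]
Step 4: x=[3.2482] v=[-1.9612]
Step 5: x=[2.6346] v=[-2.0454]
Step 6: x=[2.0582] v=[-1.9215]
Step 7: x=[1.5776] v=[-1.6021]
Step 8: x=[1.2417] v=[-1.1197]
Step 9: x=[1.0847] v=[-0.5234]
Step 10: x=[1.1225] v=[0.1261]
First v>=0 after going negative at step 10, time=3.0000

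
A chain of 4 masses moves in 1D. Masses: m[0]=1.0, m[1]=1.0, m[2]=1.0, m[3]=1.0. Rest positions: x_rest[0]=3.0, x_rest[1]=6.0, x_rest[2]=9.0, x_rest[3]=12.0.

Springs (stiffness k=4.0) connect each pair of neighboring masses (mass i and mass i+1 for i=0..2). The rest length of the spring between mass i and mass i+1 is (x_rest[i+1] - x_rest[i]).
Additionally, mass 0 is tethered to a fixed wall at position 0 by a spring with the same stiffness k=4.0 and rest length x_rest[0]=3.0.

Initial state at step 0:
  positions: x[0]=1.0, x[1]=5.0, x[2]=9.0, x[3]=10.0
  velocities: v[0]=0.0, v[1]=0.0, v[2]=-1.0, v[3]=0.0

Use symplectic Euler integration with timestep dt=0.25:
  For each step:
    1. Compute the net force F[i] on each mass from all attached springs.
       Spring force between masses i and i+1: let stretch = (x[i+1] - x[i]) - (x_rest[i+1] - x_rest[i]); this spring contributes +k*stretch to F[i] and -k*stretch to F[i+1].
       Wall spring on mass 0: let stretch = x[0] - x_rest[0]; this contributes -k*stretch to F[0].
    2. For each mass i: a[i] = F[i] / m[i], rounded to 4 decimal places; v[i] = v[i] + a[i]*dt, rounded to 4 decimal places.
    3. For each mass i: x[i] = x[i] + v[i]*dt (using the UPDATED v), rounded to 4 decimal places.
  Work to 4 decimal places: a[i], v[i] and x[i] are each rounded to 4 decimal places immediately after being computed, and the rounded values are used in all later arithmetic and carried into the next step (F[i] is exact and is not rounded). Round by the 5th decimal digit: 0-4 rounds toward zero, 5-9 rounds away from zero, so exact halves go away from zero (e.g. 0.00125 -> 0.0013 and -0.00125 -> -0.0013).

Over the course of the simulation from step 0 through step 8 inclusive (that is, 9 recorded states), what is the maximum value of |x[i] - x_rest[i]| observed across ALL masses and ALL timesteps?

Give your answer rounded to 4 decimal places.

Answer: 2.6719

Derivation:
Step 0: x=[1.0000 5.0000 9.0000 10.0000] v=[0.0000 0.0000 -1.0000 0.0000]
Step 1: x=[1.7500 5.0000 8.0000 10.5000] v=[3.0000 0.0000 -4.0000 2.0000]
Step 2: x=[2.8750 4.9375 6.8750 11.1250] v=[4.5000 -0.2500 -4.5000 2.5000]
Step 3: x=[3.7969 4.8438 6.3281 11.4375] v=[3.6875 -0.3750 -2.1875 1.2500]
Step 4: x=[4.0313 4.8594 6.6875 11.2227] v=[0.9375 0.0624 1.4376 -0.8594]
Step 5: x=[3.4649 5.1250 7.7237 10.6241] v=[-2.2657 1.0624 4.1447 -2.3946]
Step 6: x=[2.4473 5.6253 8.8353 10.0504] v=[-4.0705 2.0010 4.4464 -2.2950]
Step 7: x=[1.6124 6.1336 9.4482 9.9229] v=[-3.3398 2.0330 2.4515 -0.5101]
Step 8: x=[1.5047 6.3402 9.3511 10.4267] v=[-0.4310 0.8264 -0.3884 2.0152]
Max displacement = 2.6719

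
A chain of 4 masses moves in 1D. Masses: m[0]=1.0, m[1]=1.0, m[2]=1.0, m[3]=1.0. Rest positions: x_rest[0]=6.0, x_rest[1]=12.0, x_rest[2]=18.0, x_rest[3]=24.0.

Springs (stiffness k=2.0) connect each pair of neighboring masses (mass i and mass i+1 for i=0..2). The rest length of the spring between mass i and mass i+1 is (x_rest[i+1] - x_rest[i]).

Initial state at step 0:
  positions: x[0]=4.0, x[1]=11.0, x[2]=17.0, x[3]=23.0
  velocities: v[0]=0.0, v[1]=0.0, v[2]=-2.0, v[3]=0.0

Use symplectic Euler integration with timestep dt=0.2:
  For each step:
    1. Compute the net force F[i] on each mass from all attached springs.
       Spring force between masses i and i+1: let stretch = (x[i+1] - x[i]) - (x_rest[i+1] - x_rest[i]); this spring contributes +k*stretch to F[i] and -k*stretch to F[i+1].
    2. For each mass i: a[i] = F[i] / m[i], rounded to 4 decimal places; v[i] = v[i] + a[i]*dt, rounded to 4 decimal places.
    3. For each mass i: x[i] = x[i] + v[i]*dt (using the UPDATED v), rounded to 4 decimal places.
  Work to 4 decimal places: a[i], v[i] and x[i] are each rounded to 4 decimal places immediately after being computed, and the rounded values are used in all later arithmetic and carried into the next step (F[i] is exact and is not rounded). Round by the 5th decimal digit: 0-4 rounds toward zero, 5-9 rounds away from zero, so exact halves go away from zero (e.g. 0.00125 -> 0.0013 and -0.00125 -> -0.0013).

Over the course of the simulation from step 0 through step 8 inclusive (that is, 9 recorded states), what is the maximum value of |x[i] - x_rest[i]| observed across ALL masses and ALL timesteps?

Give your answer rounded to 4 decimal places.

Step 0: x=[4.0000 11.0000 17.0000 23.0000] v=[0.0000 0.0000 -2.0000 0.0000]
Step 1: x=[4.0800 10.9200 16.6000 23.0000] v=[0.4000 -0.4000 -2.0000 0.0000]
Step 2: x=[4.2272 10.7472 16.2576 22.9680] v=[0.7360 -0.8640 -1.7120 -0.1600]
Step 3: x=[4.4160 10.4936 16.0112 22.8792] v=[0.9440 -1.2678 -1.2320 -0.4442]
Step 4: x=[4.6110 10.1952 15.8728 22.7209] v=[0.9750 -1.4918 -0.6918 -0.7914]
Step 5: x=[4.7727 9.9043 15.8281 22.4948] v=[0.8087 -1.4544 -0.2236 -1.1306]
Step 6: x=[4.8650 9.6768 15.8428 22.2153] v=[0.4613 -1.1375 0.0736 -1.3973]
Step 7: x=[4.8622 9.5576 15.8740 21.9060] v=[-0.0140 -0.5958 0.1562 -1.5463]
Step 8: x=[4.7550 9.5681 15.8825 21.5942] v=[-0.5358 0.0526 0.0424 -1.5591]
Max displacement = 2.4424

Answer: 2.4424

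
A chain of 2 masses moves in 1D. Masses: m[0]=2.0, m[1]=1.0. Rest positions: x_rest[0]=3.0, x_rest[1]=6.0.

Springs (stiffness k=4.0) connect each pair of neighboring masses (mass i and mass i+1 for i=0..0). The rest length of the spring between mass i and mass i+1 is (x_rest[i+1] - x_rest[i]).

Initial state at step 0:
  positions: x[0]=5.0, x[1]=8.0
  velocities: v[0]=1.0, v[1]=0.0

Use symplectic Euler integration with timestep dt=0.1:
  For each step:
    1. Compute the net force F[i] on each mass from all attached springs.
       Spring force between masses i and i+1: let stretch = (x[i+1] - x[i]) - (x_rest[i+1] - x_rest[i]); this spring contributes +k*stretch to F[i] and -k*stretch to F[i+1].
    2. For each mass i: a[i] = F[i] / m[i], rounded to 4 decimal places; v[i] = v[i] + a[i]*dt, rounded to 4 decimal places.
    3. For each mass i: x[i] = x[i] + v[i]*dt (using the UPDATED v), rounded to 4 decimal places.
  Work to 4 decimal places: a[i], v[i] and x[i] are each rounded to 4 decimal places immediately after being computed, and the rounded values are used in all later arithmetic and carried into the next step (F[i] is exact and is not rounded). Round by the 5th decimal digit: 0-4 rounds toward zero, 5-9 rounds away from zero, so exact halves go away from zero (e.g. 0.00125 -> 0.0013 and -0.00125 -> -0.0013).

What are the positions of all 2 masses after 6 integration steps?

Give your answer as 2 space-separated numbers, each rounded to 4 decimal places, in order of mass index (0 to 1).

Answer: 5.5365 8.1271

Derivation:
Step 0: x=[5.0000 8.0000] v=[1.0000 0.0000]
Step 1: x=[5.1000 8.0000] v=[1.0000 0.0000]
Step 2: x=[5.1980 8.0040] v=[0.9800 0.0400]
Step 3: x=[5.2921 8.0158] v=[0.9412 0.1176]
Step 4: x=[5.3807 8.0386] v=[0.8859 0.2281]
Step 5: x=[5.4625 8.0751] v=[0.8175 0.3649]
Step 6: x=[5.5365 8.1271] v=[0.7400 0.5199]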